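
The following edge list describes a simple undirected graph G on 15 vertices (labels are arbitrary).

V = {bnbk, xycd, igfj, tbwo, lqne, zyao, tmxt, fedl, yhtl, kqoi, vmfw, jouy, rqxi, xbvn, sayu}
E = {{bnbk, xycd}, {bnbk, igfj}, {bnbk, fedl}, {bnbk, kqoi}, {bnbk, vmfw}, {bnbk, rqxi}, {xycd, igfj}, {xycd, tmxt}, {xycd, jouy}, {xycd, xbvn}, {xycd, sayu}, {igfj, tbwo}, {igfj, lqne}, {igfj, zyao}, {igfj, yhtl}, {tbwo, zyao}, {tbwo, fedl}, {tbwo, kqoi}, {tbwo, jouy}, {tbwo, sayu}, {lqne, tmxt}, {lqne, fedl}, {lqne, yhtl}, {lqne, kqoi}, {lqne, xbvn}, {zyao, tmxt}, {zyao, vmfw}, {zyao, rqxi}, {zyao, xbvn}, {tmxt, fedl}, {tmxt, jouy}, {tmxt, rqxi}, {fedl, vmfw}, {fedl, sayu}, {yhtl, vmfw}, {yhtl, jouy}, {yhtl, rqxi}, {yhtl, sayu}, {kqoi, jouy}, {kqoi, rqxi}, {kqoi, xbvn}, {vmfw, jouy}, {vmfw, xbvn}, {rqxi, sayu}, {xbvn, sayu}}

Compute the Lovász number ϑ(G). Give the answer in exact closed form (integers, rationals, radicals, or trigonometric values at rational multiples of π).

Vertex zyao has 6 neighbors: igfj, tbwo, tmxt, vmfw, rqxi, xbvn.
N(xbvn) = {xycd, lqne, zyao, kqoi, vmfw, sayu}, |N(xbvn)| = 6.
Vertex kqoi has 6 neighbors: bnbk, tbwo, lqne, jouy, rqxi, xbvn.
deg(tbwo) = 6; N(tbwo) = {igfj, zyao, fedl, kqoi, jouy, sayu}.
Regular of degree 6 on 15 vertices: Kneser-type, 2-subsets of [6].
The 3 distinct eigenvalues: [6.0, 1.0, -3.0].
Lovász: ϑ = −15(-3)/(6+-1*(-3)) = 5.
= 5.00000000… (decimal).

5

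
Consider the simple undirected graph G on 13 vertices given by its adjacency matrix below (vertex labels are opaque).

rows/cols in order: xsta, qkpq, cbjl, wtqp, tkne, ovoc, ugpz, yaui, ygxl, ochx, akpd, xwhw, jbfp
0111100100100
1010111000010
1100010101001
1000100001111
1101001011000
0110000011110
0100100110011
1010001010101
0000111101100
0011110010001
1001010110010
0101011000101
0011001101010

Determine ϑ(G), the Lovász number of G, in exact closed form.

sqrt(13)

Vertex qkpq has 6 neighbors: xsta, cbjl, tkne, ovoc, ugpz, xwhw.
Vertex ygxl has 6 neighbors: tkne, ovoc, ugpz, yaui, ochx, akpd.
Vertex ugpz has 6 neighbors: qkpq, tkne, yaui, ygxl, xwhw, jbfp.
N(jbfp) = {cbjl, wtqp, ugpz, yaui, ochx, xwhw}, |N(jbfp)| = 6.
13-vertex 6-regular graph: strongly regular (13,6,2,3).
The 3 distinct eigenvalues: [6.0, 1.30278, -2.30278].
λ_max=6, λ_min=-sqrt(13)/2 - 1/2; ϑ = −13·λ_min/(λ_max−λ_min) = sqrt(13).
Numerically 3.60555128.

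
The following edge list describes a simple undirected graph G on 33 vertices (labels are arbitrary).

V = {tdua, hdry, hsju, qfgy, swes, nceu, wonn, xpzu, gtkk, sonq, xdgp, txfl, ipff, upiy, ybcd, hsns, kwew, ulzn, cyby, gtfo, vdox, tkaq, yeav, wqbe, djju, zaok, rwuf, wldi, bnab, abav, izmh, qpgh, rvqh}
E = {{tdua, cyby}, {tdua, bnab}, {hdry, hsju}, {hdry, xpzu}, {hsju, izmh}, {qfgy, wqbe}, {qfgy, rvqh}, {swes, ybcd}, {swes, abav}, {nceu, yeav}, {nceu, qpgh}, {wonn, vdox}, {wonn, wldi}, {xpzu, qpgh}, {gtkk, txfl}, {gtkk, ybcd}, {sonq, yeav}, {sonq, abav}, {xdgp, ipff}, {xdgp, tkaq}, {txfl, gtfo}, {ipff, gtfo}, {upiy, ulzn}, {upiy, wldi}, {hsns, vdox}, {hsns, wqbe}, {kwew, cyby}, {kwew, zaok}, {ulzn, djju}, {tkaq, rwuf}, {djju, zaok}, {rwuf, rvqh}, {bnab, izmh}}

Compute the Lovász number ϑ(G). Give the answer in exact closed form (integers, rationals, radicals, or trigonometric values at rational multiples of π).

33*cos(pi/33)/(cos(pi/33) + 1)

deg(gtfo) = 2; N(gtfo) = {txfl, ipff}.
N(ipff) = {xdgp, gtfo}, |N(ipff)| = 2.
Vertex rvqh has 2 neighbors: qfgy, rwuf.
Vertex yeav has 2 neighbors: nceu, sonq.
deg(v) = 2 for all v (|V|=33); this is C_{33}, the 33-cycle.
Distinct eigenvalues (to 4 d.p.): [2.0, 1.9639, 1.8567, 1.6825, 1.4475, 1.1601, 0.8308, 0.4715, 0.0952, -0.2846, -0.6541, -1.0, -1.3097, -1.5721, -1.7777, -1.919, -1.9909].
ϑ = −N·λ_min/(λ_max−λ_min) = −33·(-2*cos(pi/33))/(2−(-2*cos(pi/33))) = 33*cos(pi/33)/(cos(pi/33) + 1).
ϑ(G) ≈ 16.46256.
16 ≤ 33*cos(pi/33)/(cos(pi/33) + 1) ≤ 17: both strict.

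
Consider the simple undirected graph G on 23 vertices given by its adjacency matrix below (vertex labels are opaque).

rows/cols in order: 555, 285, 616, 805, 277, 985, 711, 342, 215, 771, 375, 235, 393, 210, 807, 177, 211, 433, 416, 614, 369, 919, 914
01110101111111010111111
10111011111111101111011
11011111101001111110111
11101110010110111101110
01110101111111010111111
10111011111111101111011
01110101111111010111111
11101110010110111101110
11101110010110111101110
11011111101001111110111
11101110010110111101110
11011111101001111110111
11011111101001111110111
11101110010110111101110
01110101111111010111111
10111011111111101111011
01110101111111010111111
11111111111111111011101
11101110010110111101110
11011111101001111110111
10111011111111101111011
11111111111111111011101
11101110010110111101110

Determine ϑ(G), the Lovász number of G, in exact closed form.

7

N(285) = {555, 616, 805, 277, 711, 342, 215, 771, 375, 235, 393, 210, 807, 211, 433, 416, 614, 919, 914}, |N(285)| = 19.
Vertex 215 has 16 neighbors: 555, 285, 616, 277, 985, 711, 771, 235, 393, 807, 177, 211, 433, 614, 369, 919.
deg(555) = 18; N(555) = {285, 616, 805, 985, 342, 215, 771, 375, 235, 393, 210, 177, 433, 416, 614, 369, 919, 914}.
N(919) = {555, 285, 616, 805, 277, 985, 711, 342, 215, 771, 375, 235, 393, 210, 807, 177, 211, 416, 614, 369, 914}, |N(919)| = 21.
Complete 5-partite, parts [7, 5, 5, 4, 2]: perfect, ϑ = α = 7.
Numerically 7.00000.
α=7, χ(Ḡ)=7; ϑ=7 lies between (collapsed).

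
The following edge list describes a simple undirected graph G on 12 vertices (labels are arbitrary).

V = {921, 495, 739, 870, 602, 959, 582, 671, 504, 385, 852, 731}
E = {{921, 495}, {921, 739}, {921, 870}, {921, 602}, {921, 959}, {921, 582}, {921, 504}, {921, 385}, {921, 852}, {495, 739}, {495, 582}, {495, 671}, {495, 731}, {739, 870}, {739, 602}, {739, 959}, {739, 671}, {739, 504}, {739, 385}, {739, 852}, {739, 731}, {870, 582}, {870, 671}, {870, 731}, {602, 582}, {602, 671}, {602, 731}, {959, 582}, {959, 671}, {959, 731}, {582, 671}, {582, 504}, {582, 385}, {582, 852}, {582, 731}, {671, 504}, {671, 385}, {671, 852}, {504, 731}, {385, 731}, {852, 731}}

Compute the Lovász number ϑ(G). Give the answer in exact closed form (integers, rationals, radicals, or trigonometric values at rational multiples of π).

Vertex 731 has 9 neighbors: 495, 739, 870, 602, 959, 582, 504, 385, 852.
Vertex 959 has 5 neighbors: 921, 739, 582, 671, 731.
N(852) = {921, 739, 582, 671, 731}, |N(852)| = 5.
Vertex 739 has 10 neighbors: 921, 495, 870, 602, 959, 671, 504, 385, 852, 731.
K_{7,3,2} (perfect); ϑ(G) = α(G) = max{7,3,2} = 7.
= 7.000000000… (decimal).
Lovász sandwich 7 ≤ 7 ≤ 7: collapsed.

7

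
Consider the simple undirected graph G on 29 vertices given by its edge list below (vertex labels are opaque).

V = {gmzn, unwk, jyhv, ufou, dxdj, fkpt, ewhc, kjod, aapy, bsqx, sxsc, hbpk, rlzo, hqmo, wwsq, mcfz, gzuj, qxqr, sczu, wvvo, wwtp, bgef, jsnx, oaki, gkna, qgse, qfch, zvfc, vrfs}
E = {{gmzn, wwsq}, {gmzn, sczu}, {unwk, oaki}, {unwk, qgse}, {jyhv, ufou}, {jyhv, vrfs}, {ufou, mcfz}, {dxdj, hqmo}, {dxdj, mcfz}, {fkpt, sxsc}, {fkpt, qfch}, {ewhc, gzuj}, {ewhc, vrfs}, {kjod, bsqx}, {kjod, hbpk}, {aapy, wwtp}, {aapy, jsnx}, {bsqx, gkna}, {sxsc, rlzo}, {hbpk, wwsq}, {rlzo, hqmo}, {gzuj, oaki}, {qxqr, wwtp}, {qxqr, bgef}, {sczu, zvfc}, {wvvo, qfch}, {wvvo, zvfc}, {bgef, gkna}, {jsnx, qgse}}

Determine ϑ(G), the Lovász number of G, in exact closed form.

Vertex kjod has 2 neighbors: bsqx, hbpk.
Vertex mcfz has 2 neighbors: ufou, dxdj.
Vertex sczu has 2 neighbors: gmzn, zvfc.
Vertex hbpk has 2 neighbors: kjod, wwsq.
29-vertex 2-regular graph: connected 2-regular on 29 ⇒ C_{29}.
The 15 distinct eigenvalues: [2.0, 1.95324, 1.81515, 1.59219, 1.29477, 0.93682, 0.53506, 0.10828, -0.32356, -0.74028, -1.12237, -1.45199, -1.71371, -1.89531, -1.98828].
With N=29: ϑ(G) = 29·(-(-1)*2*cos(pi/29))/(2−(-2*cos(pi/29))) = 29*cos(pi/29)/(cos(pi/29) + 1).
= 14.4573753… (decimal).
α=14, χ(Ḡ)=15; ϑ=29*cos(pi/29)/(cos(pi/29) + 1) lies between (both strict).

29*cos(pi/29)/(cos(pi/29) + 1)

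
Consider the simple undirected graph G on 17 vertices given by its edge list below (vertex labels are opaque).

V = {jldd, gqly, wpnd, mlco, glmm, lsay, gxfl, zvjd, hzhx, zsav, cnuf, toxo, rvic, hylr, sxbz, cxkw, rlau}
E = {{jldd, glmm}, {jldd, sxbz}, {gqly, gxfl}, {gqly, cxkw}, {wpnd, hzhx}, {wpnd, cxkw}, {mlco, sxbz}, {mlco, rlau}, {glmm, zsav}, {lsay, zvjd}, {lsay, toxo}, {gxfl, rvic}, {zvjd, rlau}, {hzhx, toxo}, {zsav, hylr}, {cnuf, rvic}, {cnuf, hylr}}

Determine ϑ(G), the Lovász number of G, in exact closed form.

N(wpnd) = {hzhx, cxkw}, |N(wpnd)| = 2.
Vertex sxbz has 2 neighbors: jldd, mlco.
N(cnuf) = {rvic, hylr}, |N(cnuf)| = 2.
deg(lsay) = 2; N(lsay) = {zvjd, toxo}.
deg(v) = 2 for all v (|V|=17); a single 17-cycle (edge-transitive).
spec(A) ≈ [2.0, 1.86494, 1.47802, 0.89148, 0.18454, -0.54733, -1.20527, -1.70043, -1.96595] (distinct, 5 d.p.).
−17·(-2*cos(pi/17)) / ((2)−(-2*cos(pi/17))) = 17*cos(pi/17)/(cos(pi/17) + 1) = ϑ(G).
= 8.4270… (decimal).
8 ≤ 17*cos(pi/17)/(cos(pi/17) + 1) ≤ 9: both strict.

17*cos(pi/17)/(cos(pi/17) + 1)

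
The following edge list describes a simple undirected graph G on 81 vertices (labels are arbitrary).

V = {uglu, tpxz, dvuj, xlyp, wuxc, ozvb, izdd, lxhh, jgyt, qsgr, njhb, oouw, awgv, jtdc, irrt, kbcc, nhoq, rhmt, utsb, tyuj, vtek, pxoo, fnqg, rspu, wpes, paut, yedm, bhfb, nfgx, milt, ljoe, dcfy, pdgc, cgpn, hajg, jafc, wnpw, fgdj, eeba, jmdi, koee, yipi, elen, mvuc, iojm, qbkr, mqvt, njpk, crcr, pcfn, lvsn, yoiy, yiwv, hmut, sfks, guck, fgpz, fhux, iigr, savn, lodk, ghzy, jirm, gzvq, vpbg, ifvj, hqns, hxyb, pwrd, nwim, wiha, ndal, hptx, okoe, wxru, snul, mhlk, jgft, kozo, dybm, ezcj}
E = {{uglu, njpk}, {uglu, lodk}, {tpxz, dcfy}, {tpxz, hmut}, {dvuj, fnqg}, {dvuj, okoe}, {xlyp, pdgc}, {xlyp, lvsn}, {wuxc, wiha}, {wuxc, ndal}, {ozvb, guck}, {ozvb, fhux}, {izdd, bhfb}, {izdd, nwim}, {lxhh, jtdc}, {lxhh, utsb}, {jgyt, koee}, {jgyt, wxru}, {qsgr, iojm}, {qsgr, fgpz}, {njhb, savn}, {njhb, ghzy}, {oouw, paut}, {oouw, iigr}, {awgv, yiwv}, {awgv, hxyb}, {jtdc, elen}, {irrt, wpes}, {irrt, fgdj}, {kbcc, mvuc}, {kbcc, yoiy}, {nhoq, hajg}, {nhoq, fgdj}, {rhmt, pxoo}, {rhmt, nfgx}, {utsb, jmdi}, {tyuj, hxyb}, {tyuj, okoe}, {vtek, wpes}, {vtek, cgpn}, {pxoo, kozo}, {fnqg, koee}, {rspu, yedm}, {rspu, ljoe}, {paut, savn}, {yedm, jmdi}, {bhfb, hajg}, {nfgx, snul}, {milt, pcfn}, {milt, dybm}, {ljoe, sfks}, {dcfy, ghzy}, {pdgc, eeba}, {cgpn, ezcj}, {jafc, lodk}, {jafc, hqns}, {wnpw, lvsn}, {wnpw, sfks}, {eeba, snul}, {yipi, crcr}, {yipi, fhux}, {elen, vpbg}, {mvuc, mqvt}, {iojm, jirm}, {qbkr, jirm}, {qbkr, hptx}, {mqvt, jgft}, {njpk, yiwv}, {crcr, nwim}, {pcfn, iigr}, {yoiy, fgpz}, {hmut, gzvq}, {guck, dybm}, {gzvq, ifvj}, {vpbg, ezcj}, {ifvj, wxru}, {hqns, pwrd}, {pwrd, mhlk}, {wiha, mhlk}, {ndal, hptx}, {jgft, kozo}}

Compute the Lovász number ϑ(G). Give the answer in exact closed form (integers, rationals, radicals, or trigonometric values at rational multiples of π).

deg(uglu) = 2; N(uglu) = {njpk, lodk}.
deg(hqns) = 2; N(hqns) = {jafc, pwrd}.
deg(njpk) = 2; N(njpk) = {uglu, yiwv}.
N(lodk) = {uglu, jafc}, |N(lodk)| = 2.
G on 81 vertices is 2-regular; the odd cycle C_{81}.
The 41 distinct eigenvalues: [2.0, 1.993986, 1.97598, 1.94609, 1.904496, 1.851448, 1.787265, 1.712334, 1.627104, 1.532089, 1.427859, 1.315043, 1.194317, 1.066409, 0.932087, 0.79216, 0.647468, 0.498882, 0.347296, 0.193622, 0.038783, -0.11629, -0.270663, -0.423408, -0.573606, -0.720355, -0.862772, -1.0, -1.131214, -1.255624, -1.372483, -1.481088, -1.580785, -1.670976, -1.751116, -1.820726, -1.879385, -1.926742, -1.962511, -1.986477, -1.998496].
With N=81: ϑ(G) = 81·(-(-1)*2*cos(pi/81))/(2−(-2*cos(pi/81))) = 81*cos(pi/81)/(cos(pi/81) + 1).
= 40.4848… (decimal).
α=40, χ(Ḡ)=41; ϑ=81*cos(pi/81)/(cos(pi/81) + 1) lies between (both strict).

81*cos(pi/81)/(cos(pi/81) + 1)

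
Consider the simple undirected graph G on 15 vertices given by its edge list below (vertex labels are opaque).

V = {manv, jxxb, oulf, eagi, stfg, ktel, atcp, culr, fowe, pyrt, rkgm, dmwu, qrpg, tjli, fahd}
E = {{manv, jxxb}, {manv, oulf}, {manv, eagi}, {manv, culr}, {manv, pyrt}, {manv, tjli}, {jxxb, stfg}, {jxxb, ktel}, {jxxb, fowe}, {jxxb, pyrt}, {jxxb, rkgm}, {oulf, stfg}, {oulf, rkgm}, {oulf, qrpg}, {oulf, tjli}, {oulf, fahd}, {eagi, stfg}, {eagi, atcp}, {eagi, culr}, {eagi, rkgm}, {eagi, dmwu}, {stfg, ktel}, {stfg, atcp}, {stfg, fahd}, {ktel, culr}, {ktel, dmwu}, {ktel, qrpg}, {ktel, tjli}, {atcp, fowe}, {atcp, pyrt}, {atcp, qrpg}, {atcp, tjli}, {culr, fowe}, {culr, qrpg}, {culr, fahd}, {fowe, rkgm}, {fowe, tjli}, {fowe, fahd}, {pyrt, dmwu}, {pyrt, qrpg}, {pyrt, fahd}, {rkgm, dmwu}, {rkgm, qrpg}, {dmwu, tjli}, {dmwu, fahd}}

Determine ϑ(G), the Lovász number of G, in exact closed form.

Vertex tjli has 6 neighbors: manv, oulf, ktel, atcp, fowe, dmwu.
Vertex ktel has 6 neighbors: jxxb, stfg, culr, dmwu, qrpg, tjli.
N(culr) = {manv, eagi, ktel, fowe, qrpg, fahd}, |N(culr)| = 6.
N(atcp) = {eagi, stfg, fowe, pyrt, qrpg, tjli}, |N(atcp)| = 6.
G on 15 vertices is 6-regular; Kneser K(6,2) on C(6,2)=15 vertices.
Distinct eigenvalues (to 5 d.p.): [6.0, 1.0, -3.0].
−15·(-3) / ((6)−(-3)) = 5 = ϑ(G).
Numerically 5.000000.

5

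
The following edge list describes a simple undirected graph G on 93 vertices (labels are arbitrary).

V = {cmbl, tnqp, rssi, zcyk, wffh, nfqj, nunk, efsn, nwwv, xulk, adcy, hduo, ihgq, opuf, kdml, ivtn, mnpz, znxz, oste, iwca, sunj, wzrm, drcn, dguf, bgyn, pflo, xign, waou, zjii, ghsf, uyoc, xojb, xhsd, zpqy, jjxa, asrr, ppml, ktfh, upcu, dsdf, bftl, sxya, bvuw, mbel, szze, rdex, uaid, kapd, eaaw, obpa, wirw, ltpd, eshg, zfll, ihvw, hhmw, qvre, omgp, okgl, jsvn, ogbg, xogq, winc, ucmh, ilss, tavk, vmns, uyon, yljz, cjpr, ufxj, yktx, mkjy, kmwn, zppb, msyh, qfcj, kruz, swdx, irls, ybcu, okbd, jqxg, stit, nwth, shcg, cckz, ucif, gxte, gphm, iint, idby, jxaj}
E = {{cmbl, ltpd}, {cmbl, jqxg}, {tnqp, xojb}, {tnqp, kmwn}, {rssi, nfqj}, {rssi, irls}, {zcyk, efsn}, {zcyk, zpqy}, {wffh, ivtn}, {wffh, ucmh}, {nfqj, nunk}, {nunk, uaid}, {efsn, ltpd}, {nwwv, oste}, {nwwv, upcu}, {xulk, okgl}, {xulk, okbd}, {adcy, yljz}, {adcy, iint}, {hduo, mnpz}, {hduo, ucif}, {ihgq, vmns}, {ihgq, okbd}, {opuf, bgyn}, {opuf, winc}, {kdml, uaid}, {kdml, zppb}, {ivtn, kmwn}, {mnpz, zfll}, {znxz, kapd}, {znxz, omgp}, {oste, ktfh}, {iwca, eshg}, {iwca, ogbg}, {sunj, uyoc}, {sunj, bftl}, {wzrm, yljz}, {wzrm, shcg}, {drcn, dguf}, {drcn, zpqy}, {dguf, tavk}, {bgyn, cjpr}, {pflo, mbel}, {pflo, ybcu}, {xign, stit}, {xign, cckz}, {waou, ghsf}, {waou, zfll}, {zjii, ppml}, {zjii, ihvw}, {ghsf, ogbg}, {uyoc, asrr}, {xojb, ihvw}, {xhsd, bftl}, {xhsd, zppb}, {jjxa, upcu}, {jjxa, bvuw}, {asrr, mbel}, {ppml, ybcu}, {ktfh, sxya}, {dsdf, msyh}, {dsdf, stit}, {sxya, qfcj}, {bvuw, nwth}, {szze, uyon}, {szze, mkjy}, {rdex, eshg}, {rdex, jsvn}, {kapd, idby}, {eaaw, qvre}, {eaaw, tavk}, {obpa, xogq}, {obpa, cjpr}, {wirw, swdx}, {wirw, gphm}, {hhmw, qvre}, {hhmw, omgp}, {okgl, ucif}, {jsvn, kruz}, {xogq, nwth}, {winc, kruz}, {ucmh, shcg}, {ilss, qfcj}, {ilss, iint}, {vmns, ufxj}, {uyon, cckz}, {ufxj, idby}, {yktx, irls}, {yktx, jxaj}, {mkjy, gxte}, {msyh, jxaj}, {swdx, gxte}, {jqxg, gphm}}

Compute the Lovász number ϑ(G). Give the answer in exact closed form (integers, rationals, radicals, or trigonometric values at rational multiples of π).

93*cos(pi/93)/(cos(pi/93) + 1)

deg(ltpd) = 2; N(ltpd) = {cmbl, efsn}.
deg(okbd) = 2; N(okbd) = {xulk, ihgq}.
N(xogq) = {obpa, nwth}, |N(xogq)| = 2.
Vertex xojb has 2 neighbors: tnqp, ihvw.
deg(v) = 2 for all v (|V|=93); connected 2-regular on 93 ⇒ C_{93}.
Distinct eigenvalues (to 3 d.p.): [2.0, 1.995, 1.982, 1.959, 1.927, 1.887, 1.838, 1.78, 1.715, 1.642, 1.561, 1.473, 1.378, 1.277, 1.17, 1.058, 0.941, 0.82, 0.695, 0.566, 0.436, 0.303, 0.169, 0.034, -0.101, -0.236, -0.369, -0.501, -0.631, -0.758, -0.881, -1.0, -1.115, -1.224, -1.328, -1.426, -1.518, -1.602, -1.679, -1.749, -1.81, -1.864, -1.908, -1.944, -1.972, -1.99, -1.999].
ϑ = −N·λ_min/(λ_max−λ_min) = −93·(-2*cos(pi/93))/(2−(-2*cos(pi/93))) = 93*cos(pi/93)/(cos(pi/93) + 1).
= 46.4867319… (decimal).
46 ≤ 93*cos(pi/93)/(cos(pi/93) + 1) ≤ 47: both strict.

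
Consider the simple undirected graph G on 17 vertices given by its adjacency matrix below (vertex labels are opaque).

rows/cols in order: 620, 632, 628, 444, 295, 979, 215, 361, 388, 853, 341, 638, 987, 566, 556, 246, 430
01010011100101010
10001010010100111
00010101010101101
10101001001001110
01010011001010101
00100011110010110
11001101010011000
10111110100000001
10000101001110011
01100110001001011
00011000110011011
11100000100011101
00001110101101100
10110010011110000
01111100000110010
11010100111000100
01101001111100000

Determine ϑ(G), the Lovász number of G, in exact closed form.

sqrt(17)

Vertex 638 has 8 neighbors: 620, 632, 628, 388, 987, 566, 556, 430.
deg(620) = 8; N(620) = {632, 444, 215, 361, 388, 638, 566, 246}.
N(979) = {628, 215, 361, 388, 853, 987, 556, 246}, |N(979)| = 8.
Vertex 341 has 8 neighbors: 444, 295, 388, 853, 987, 566, 246, 430.
Regular of degree 8 on 17 vertices: strongly regular (17,8,3,4).
spec(A) ≈ [8.0, 1.562, -2.562] (distinct, 3 d.p.).
λ_max=8, λ_min=-sqrt(17)/2 - 1/2; ϑ = −17·λ_min/(λ_max−λ_min) = sqrt(17).
Numerically 4.12311.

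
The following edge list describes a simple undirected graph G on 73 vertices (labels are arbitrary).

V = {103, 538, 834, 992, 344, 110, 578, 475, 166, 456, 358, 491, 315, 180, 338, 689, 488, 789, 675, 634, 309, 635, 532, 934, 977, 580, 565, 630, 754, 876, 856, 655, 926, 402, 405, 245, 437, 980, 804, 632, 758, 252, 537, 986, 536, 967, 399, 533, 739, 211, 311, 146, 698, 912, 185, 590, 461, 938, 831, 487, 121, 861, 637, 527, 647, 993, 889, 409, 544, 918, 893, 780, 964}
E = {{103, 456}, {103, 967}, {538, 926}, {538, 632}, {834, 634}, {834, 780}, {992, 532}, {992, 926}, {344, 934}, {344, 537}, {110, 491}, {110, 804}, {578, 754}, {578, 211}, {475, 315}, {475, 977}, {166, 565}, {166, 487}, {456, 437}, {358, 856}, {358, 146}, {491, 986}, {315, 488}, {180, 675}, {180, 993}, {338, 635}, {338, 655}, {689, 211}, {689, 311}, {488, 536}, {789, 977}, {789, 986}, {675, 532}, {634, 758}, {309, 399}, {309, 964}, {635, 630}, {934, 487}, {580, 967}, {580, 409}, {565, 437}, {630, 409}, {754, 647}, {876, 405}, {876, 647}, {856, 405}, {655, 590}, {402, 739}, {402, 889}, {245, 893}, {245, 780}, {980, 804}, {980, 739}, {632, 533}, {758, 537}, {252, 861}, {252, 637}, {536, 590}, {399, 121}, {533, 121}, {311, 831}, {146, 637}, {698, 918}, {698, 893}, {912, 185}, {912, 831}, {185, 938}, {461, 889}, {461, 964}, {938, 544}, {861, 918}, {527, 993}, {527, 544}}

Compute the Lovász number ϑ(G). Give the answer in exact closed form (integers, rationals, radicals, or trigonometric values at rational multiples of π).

N(344) = {934, 537}, |N(344)| = 2.
Vertex 437 has 2 neighbors: 456, 565.
N(889) = {402, 461}, |N(889)| = 2.
N(544) = {938, 527}, |N(544)| = 2.
2-regular, N=73; a single 73-cycle (edge-transitive).
spec(A) ≈ [2.0, 1.992596, 1.97044, 1.933696, 1.882635, 1.817635, 1.739179, 1.647846, 1.544313, 1.429347, 1.303798, 1.168596, 1.024743, 0.873302, 0.715396, 0.552194, 0.384903, 0.214763, 0.043032, -0.129017, -0.300111, -0.468983, -0.634383, -0.795086, -0.949902, -1.097686, -1.237343, -1.367839, -1.488208, -1.597559, -1.695082, -1.780055, -1.85185, -1.909934, -1.953877, -1.983355, -1.998148] (distinct, 6 d.p.).
Lovász: ϑ = −73(-2*cos(pi/73))/(2+-(-1)*2*cos(pi/73)) = 73*cos(pi/73)/(cos(pi/73) + 1).
≈ 36.4831 (to 4 d.p.).
α=36, χ(Ḡ)=37; ϑ=73*cos(pi/73)/(cos(pi/73) + 1) lies between (both strict).

73*cos(pi/73)/(cos(pi/73) + 1)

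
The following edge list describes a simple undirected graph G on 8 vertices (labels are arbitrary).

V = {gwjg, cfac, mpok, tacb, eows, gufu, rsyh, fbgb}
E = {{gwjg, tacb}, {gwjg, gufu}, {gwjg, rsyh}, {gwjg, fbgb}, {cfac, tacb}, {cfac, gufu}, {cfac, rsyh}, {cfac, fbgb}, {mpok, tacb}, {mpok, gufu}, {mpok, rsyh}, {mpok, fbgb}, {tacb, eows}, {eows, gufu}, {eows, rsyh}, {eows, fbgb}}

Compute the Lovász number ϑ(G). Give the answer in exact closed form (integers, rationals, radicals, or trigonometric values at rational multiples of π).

deg(tacb) = 4; N(tacb) = {gwjg, cfac, mpok, eows}.
deg(cfac) = 4; N(cfac) = {tacb, gufu, rsyh, fbgb}.
N(gwjg) = {tacb, gufu, rsyh, fbgb}, |N(gwjg)| = 4.
Vertex eows has 4 neighbors: tacb, gufu, rsyh, fbgb.
G = K_{4,4}: α = 4 = χ(Ḡ), so ϑ = 4.
= 4.000000000… (decimal).
Check 4 ≤ 4 ≤ 4: collapsed.

4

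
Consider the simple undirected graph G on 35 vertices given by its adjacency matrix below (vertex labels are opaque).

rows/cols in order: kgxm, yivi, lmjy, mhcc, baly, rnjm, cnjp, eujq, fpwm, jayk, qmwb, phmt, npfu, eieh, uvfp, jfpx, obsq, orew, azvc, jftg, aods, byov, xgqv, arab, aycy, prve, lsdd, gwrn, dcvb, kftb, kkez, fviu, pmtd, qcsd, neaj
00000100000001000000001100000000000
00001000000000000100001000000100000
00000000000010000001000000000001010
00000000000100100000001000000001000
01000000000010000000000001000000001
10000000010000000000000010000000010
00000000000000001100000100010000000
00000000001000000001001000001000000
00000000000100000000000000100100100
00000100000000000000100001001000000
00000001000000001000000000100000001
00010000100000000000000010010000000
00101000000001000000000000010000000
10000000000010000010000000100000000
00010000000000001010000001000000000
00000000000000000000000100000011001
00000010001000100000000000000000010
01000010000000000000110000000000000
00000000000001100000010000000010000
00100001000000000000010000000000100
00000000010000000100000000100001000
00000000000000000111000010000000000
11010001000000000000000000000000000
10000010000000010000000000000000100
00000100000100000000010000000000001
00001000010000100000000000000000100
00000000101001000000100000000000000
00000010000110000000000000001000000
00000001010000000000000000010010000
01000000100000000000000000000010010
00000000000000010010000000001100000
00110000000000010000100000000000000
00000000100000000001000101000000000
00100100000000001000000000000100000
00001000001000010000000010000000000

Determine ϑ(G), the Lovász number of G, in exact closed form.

15

deg(lmjy) = 4; N(lmjy) = {npfu, jftg, fviu, qcsd}.
Vertex obsq has 4 neighbors: cnjp, qmwb, uvfp, qcsd.
N(cnjp) = {obsq, orew, arab, gwrn}, |N(cnjp)| = 4.
N(jfpx) = {arab, kkez, fviu, neaj}, |N(jfpx)| = 4.
Regular of degree 4 on 35 vertices: this is K(7,3), the Kneser graph.
The 4 distinct eigenvalues: [4.0, 2.0, -1.0, -3.0].
−35·(-3) / ((4)−(-3)) = 15 = ϑ(G).
Numerically 15.000000.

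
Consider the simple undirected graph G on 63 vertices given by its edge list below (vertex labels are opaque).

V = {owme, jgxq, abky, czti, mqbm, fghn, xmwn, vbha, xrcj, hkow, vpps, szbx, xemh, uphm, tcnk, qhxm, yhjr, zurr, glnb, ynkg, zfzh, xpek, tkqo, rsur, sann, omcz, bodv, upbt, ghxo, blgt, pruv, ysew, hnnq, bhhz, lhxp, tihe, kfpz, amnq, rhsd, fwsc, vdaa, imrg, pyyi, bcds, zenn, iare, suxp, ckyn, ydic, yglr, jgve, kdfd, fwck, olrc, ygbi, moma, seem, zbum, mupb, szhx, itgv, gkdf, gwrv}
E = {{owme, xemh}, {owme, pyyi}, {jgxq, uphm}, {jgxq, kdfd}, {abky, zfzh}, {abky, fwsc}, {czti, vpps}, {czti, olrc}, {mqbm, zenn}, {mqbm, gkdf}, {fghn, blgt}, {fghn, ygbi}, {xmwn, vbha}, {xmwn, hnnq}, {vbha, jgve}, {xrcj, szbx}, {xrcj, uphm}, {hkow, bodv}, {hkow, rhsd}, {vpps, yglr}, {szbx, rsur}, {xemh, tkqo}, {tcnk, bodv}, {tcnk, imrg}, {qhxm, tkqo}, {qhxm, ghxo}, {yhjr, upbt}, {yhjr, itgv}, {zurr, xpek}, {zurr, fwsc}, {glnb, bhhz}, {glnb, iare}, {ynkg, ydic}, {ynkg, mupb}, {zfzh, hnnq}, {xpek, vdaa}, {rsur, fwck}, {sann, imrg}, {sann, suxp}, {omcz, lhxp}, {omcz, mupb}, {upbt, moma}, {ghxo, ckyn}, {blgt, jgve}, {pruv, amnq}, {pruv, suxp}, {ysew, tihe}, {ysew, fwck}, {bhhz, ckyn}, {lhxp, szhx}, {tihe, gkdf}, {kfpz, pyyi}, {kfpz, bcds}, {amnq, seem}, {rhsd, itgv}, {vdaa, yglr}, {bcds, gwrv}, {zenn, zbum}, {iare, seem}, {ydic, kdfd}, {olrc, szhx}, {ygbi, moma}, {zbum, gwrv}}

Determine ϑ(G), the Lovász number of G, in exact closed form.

63*cos(pi/63)/(cos(pi/63) + 1)

deg(xemh) = 2; N(xemh) = {owme, tkqo}.
N(gwrv) = {bcds, zbum}, |N(gwrv)| = 2.
N(abky) = {zfzh, fwsc}, |N(abky)| = 2.
deg(itgv) = 2; N(itgv) = {yhjr, rhsd}.
2-regular, N=63; connected 2-regular on 63 ⇒ C_{63}.
Distinct eigenvalues (to 3 d.p.): [2.0, 1.99, 1.96, 1.911, 1.843, 1.756, 1.652, 1.532, 1.396, 1.247, 1.085, 0.912, 0.731, 0.542, 0.347, 0.149, -0.05, -0.249, -0.445, -0.637, -0.823, -1.0, -1.167, -1.323, -1.466, -1.594, -1.707, -1.802, -1.879, -1.938, -1.978, -1.998].
Lovász: ϑ = −63(-2*cos(pi/63))/(2+-(-1)*2*cos(pi/63)) = 63*cos(pi/63)/(cos(pi/63) + 1).
ϑ(G) ≈ 31.48041.
α=31, χ(Ḡ)=32; ϑ=63*cos(pi/63)/(cos(pi/63) + 1) lies between (both strict).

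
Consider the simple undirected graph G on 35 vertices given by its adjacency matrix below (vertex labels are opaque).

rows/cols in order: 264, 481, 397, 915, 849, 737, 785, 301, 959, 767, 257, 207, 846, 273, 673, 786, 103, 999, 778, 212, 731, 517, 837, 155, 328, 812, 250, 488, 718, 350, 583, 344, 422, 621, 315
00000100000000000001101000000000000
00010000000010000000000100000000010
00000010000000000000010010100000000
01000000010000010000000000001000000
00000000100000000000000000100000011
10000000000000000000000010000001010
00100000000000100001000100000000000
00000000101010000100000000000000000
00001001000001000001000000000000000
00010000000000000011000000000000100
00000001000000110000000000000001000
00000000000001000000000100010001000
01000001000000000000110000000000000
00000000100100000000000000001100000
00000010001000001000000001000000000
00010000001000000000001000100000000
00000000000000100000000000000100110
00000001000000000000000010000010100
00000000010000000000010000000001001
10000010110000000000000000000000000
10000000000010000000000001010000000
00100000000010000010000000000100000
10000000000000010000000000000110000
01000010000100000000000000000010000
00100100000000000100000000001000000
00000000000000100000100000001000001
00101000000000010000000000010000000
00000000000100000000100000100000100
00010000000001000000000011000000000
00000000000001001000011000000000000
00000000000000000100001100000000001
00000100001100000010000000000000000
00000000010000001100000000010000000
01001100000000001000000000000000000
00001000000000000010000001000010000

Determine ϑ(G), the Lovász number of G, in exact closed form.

N(344) = {737, 257, 207, 778}, |N(344)| = 4.
N(315) = {849, 778, 812, 583}, |N(315)| = 4.
N(422) = {767, 103, 999, 488}, |N(422)| = 4.
N(718) = {915, 273, 328, 812}, |N(718)| = 4.
deg(v) = 4 for all v (|V|=35); Kneser-type, 3-subsets of [7].
spec(A) ≈ [4.0, 2.0, -1.0, -3.0] (distinct, 3 d.p.).
λ_max=4, λ_min=-3; ϑ = −35·λ_min/(λ_max−λ_min) = 15.
ϑ(G) ≈ 15.0000000.

15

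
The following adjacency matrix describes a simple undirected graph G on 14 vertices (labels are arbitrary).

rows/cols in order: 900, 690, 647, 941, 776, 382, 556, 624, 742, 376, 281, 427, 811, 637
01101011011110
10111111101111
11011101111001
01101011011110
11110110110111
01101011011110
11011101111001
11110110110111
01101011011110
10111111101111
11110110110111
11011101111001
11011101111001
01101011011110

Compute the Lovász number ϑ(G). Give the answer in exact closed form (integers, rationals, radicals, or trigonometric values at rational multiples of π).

Vertex 941 has 9 neighbors: 690, 647, 776, 556, 624, 376, 281, 427, 811.
N(647) = {900, 690, 941, 776, 382, 624, 742, 376, 281, 637}, |N(647)| = 10.
deg(556) = 10; N(556) = {900, 690, 941, 776, 382, 624, 742, 376, 281, 637}.
deg(811) = 10; N(811) = {900, 690, 941, 776, 382, 624, 742, 376, 281, 637}.
K_{5,4,3,2} (perfect); ϑ(G) = α(G) = max{5,4,3,2} = 5.
≈ 5.0000000 (to 7 d.p.).
5 ≤ 5 ≤ 5: collapsed.

5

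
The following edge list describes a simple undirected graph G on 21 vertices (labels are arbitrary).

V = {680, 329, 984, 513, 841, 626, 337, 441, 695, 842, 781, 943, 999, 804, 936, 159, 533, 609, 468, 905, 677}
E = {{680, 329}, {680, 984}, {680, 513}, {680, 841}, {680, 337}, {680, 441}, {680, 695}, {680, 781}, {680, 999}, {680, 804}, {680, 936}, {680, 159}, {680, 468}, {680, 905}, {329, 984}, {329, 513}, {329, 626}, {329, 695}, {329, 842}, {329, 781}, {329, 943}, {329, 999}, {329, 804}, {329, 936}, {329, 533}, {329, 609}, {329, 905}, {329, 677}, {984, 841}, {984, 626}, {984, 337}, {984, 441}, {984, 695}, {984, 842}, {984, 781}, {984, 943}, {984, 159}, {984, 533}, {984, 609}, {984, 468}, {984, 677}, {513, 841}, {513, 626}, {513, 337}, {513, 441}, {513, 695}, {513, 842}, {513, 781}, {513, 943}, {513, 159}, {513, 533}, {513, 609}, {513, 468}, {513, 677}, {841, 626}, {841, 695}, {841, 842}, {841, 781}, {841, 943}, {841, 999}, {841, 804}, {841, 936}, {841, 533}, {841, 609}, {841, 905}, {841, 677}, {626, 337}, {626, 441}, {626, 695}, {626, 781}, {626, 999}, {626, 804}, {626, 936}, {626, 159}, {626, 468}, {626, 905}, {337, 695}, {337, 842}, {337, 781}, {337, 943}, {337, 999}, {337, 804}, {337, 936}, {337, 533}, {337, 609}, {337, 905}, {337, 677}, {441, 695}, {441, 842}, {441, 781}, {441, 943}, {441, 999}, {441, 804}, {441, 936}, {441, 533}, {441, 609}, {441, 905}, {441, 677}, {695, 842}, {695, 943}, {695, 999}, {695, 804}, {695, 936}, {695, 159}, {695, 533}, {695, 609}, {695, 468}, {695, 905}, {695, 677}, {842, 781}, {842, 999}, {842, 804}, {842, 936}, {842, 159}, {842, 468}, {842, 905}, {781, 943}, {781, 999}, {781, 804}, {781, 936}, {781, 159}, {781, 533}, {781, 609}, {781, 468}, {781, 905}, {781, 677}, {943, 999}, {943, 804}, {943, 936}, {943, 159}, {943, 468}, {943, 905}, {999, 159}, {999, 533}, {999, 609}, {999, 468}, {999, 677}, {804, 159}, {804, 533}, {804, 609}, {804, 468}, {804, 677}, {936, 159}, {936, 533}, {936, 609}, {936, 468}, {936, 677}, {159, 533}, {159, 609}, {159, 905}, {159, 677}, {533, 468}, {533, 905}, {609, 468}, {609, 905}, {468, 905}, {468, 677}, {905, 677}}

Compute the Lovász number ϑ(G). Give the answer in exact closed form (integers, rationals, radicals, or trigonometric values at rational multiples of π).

7

deg(533) = 14; N(533) = {329, 984, 513, 841, 337, 441, 695, 781, 999, 804, 936, 159, 468, 905}.
deg(468) = 15; N(468) = {680, 984, 513, 626, 695, 842, 781, 943, 999, 804, 936, 533, 609, 905, 677}.
deg(781) = 19; N(781) = {680, 329, 984, 513, 841, 626, 337, 441, 842, 943, 999, 804, 936, 159, 533, 609, 468, 905, 677}.
deg(695) = 19; N(695) = {680, 329, 984, 513, 841, 626, 337, 441, 842, 943, 999, 804, 936, 159, 533, 609, 468, 905, 677}.
4 parts of sizes [7, 6, 6, 2]; α(G) = 7 = ϑ (perfect).
Numerically 7.0000.
Lovász sandwich 7 ≤ 7 ≤ 7: collapsed.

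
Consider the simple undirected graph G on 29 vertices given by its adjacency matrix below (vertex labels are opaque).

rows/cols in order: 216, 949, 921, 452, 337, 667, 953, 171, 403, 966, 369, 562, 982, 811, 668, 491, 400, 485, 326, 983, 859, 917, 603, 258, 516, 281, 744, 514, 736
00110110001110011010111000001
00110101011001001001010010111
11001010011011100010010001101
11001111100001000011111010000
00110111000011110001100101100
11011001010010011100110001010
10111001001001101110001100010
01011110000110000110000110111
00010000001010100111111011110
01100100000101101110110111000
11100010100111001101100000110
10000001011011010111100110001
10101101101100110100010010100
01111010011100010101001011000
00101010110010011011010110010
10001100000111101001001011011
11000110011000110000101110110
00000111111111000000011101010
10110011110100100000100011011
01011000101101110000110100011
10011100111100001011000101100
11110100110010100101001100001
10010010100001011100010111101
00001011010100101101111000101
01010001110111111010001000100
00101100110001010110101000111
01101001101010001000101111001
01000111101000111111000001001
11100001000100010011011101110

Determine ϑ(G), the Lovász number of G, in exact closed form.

Vertex 258 has 14 neighbors: 337, 953, 171, 966, 562, 668, 400, 485, 983, 859, 917, 603, 744, 736.
N(369) = {216, 949, 921, 953, 403, 562, 982, 811, 400, 485, 983, 859, 744, 514}, |N(369)| = 14.
deg(811) = 14; N(811) = {949, 921, 452, 337, 953, 966, 369, 562, 491, 485, 983, 603, 516, 281}.
Vertex 667 has 14 neighbors: 216, 949, 452, 337, 171, 966, 982, 491, 400, 485, 859, 917, 281, 514.
deg(v) = 14 for all v (|V|=29); SR(29,14,6,7) — a Paley graph.
Distinct eigenvalues (to 6 d.p.): [14.0, 2.192582, -3.192582].
ϑ = −N·λ_min/(λ_max−λ_min) = −29·(-sqrt(29)/2 - 1/2)/(14−(-sqrt(29)/2 - 1/2)) = sqrt(29).
≈ 5.385165 (to 6 d.p.).

sqrt(29)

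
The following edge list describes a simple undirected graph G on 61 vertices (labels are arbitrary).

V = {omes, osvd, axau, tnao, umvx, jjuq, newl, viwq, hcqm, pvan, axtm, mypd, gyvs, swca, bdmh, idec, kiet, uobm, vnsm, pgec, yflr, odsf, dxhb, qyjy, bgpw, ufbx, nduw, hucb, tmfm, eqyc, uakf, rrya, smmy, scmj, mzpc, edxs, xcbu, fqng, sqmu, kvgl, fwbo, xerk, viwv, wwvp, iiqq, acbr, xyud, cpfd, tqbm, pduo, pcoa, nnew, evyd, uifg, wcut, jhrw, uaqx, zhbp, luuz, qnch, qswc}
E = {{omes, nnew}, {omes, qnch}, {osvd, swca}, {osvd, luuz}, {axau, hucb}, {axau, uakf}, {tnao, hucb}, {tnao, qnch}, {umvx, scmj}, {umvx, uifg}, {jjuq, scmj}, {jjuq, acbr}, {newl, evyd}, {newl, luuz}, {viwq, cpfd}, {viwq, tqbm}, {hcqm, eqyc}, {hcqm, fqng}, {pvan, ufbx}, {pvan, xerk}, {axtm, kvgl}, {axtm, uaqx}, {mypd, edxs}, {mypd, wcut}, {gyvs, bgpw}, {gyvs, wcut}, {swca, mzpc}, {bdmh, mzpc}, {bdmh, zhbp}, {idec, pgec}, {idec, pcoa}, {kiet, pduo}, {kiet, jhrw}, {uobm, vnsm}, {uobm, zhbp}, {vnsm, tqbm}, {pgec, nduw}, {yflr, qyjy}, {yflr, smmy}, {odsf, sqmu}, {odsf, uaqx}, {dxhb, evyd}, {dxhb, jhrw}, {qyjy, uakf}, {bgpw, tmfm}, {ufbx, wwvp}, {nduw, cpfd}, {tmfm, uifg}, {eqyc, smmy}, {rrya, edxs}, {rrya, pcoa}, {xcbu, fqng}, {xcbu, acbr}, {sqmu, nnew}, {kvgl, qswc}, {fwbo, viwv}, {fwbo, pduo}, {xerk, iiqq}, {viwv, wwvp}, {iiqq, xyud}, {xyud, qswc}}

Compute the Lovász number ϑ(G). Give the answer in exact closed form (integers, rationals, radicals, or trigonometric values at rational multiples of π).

61*cos(pi/61)/(cos(pi/61) + 1)

N(kvgl) = {axtm, qswc}, |N(kvgl)| = 2.
N(tmfm) = {bgpw, uifg}, |N(tmfm)| = 2.
Vertex pvan has 2 neighbors: ufbx, xerk.
Vertex smmy has 2 neighbors: yflr, eqyc.
Regular of degree 2 on 61 vertices: connected 2-regular on 61 ⇒ C_{61}.
spec(A) ≈ [2.0, 1.9894, 1.957711, 1.905271, 1.832634, 1.74057, 1.630057, 1.502264, 1.358547, 1.200429, 1.029586, 0.847829, 0.657085, 0.459375, 0.256797, 0.051496, -0.154351, -0.358562, -0.558971, -0.753456, -0.939953, -1.116487, -1.281186, -1.432304, -1.56824, -1.687551, -1.788974, -1.871434, -1.934055, -1.976176, -1.997348] (distinct, 6 d.p.).
Lovász (edge-transitive): ϑ = −61·(-2*cos(pi/61))/((2)−(-2*cos(pi/61))) = 61*cos(pi/61)/(cos(pi/61) + 1).
≈ 30.4797665 (to 7 d.p.).
30 ≤ 61*cos(pi/61)/(cos(pi/61) + 1) ≤ 31: both strict.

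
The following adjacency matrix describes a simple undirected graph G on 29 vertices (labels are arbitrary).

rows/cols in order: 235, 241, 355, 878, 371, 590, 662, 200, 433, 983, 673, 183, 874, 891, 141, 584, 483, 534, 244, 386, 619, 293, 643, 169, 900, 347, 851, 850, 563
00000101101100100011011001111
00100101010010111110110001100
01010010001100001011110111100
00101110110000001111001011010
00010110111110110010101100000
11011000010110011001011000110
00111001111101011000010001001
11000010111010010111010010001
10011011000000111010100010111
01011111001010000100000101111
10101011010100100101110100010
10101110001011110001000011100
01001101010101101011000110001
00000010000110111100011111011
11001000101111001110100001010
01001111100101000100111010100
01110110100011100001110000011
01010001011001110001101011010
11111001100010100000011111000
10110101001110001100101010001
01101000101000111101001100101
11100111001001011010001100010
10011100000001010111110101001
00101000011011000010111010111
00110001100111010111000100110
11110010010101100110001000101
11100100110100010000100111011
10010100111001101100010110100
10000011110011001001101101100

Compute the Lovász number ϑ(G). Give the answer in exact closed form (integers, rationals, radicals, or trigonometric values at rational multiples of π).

Vertex 534 has 14 neighbors: 241, 878, 200, 983, 673, 891, 141, 584, 386, 619, 643, 900, 347, 850.
deg(643) = 14; N(643) = {235, 878, 371, 590, 891, 584, 534, 244, 386, 619, 293, 169, 347, 563}.
deg(200) = 14; N(200) = {235, 241, 662, 433, 983, 673, 874, 584, 534, 244, 386, 293, 900, 563}.
deg(673) = 14; N(673) = {235, 355, 371, 662, 200, 983, 183, 141, 534, 386, 619, 293, 169, 850}.
Regular of degree 14 on 29 vertices: strongly regular (29,14,6,7).
Distinct eigenvalues (to 5 d.p.): [14.0, 2.19258, -3.19258].
With N=29: ϑ(G) = 29·(-(-sqrt(29)/2 - 1/2))/(14−(-sqrt(29)/2 - 1/2)) = sqrt(29).
= 5.3852… (decimal).

sqrt(29)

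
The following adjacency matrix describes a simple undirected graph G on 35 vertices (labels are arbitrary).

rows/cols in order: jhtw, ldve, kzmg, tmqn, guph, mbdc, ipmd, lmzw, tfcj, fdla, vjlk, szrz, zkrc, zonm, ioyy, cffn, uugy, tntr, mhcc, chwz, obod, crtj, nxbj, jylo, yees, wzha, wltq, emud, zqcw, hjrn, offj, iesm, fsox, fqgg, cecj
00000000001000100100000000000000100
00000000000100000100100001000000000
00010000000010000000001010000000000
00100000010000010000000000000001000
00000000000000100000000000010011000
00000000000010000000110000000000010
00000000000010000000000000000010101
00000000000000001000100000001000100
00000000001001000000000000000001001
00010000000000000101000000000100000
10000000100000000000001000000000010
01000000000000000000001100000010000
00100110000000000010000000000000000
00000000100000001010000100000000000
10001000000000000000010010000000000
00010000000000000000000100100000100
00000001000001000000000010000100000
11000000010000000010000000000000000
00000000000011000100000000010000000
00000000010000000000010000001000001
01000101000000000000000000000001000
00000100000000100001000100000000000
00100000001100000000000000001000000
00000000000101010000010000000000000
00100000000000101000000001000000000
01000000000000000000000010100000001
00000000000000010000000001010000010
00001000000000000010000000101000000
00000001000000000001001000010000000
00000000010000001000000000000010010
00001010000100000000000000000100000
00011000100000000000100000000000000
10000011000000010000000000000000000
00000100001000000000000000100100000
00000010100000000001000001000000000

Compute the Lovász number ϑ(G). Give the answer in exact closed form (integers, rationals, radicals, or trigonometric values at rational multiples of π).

N(uugy) = {lmzw, zonm, yees, hjrn}, |N(uugy)| = 4.
N(hjrn) = {fdla, uugy, offj, fqgg}, |N(hjrn)| = 4.
Vertex wzha has 4 neighbors: ldve, yees, wltq, cecj.
N(wltq) = {cffn, wzha, emud, fqgg}, |N(wltq)| = 4.
Every vertex has degree 4 (N=35); Kneser-type, 3-subsets of [7].
spec(A) ≈ [4.0, 2.0, -1.0, -3.0] (distinct, 6 d.p.).
λ_max=4, λ_min=-3; ϑ = −35·λ_min/(λ_max−λ_min) = 15.
≈ 15.0000 (to 4 d.p.).

15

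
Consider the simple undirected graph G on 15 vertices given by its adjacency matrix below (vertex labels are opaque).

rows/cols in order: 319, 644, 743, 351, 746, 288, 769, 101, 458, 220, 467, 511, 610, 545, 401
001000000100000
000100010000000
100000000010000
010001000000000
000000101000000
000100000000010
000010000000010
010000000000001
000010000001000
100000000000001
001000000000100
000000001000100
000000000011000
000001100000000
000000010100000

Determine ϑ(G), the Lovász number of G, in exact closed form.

N(743) = {319, 467}, |N(743)| = 2.
N(220) = {319, 401}, |N(220)| = 2.
N(319) = {743, 220}, |N(319)| = 2.
deg(401) = 2; N(401) = {101, 220}.
G on 15 vertices is 2-regular; a single 15-cycle (edge-transitive).
spec(A) ≈ [2.0, 1.827, 1.338, 0.618, -0.209, -1.0, -1.618, -1.956] (distinct, 3 d.p.).
−15·(-2*cos(pi/15)) / ((2)−(-2*cos(pi/15))) = 15*cos(pi/15)/(cos(pi/15) + 1) = ϑ(G).
ϑ(G) ≈ 7.417148.
Check 7 ≤ 15*cos(pi/15)/(cos(pi/15) + 1) ≤ 8: both strict.

15*cos(pi/15)/(cos(pi/15) + 1)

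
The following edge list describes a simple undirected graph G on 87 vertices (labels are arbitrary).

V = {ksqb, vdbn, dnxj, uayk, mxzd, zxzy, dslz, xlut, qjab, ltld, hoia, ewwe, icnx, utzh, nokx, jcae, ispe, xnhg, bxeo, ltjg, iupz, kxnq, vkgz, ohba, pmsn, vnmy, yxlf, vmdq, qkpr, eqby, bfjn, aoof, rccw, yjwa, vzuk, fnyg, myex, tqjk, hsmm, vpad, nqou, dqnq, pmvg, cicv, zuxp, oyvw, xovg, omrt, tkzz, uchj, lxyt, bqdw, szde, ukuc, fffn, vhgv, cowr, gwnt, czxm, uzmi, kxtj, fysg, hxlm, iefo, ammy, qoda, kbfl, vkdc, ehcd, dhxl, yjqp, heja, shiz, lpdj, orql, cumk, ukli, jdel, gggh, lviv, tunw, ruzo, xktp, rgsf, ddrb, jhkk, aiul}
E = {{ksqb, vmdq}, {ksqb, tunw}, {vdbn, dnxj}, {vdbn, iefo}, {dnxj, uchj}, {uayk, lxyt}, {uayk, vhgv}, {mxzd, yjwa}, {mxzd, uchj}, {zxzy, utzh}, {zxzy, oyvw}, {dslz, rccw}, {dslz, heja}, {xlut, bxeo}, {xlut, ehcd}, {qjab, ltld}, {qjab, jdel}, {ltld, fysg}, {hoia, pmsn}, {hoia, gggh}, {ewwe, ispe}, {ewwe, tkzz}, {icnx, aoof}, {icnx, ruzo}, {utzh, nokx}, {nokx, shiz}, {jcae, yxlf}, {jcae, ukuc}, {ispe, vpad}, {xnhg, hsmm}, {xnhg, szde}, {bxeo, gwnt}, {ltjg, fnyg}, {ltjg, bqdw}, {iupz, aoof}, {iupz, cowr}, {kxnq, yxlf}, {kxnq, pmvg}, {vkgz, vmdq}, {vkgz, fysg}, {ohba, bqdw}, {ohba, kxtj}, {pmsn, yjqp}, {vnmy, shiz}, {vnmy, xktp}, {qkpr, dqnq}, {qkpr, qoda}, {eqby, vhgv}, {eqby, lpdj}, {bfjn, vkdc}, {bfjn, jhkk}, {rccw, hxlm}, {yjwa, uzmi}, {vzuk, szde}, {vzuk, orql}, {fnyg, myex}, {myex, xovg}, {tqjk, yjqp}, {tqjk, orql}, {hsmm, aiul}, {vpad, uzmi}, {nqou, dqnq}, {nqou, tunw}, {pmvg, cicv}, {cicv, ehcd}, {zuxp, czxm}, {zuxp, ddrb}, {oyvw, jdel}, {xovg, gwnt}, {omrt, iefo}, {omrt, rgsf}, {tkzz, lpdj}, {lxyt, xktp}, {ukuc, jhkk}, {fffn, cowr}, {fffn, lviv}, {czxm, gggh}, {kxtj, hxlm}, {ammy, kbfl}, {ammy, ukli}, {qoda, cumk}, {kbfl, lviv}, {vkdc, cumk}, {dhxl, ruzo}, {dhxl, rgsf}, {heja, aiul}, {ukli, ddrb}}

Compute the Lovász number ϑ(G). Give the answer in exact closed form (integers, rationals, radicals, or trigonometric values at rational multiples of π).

deg(gggh) = 2; N(gggh) = {hoia, czxm}.
Vertex kbfl has 2 neighbors: ammy, lviv.
deg(oyvw) = 2; N(oyvw) = {zxzy, jdel}.
N(kxnq) = {yxlf, pmvg}, |N(kxnq)| = 2.
Regular of degree 2 on 87 vertices: a single 87-cycle (edge-transitive).
Distinct eigenvalues (to 5 d.p.): [2.0, 1.99479, 1.97917, 1.95324, 1.91713, 1.87102, 1.81515, 1.74982, 1.67537, 1.59219, 1.5007, 1.40139, 1.29477, 1.18141, 1.06188, 0.93682, 0.80687, 0.67272, 0.53506, 0.39461, 0.2521, 0.10828, -0.03611, -0.18031, -0.32356, -0.46513, -0.60428, -0.74028, -0.87241, -1.0, -1.12237, -1.2389, -1.34896, -1.45199, -1.54745, -1.63484, -1.71371, -1.78365, -1.84429, -1.89531, -1.93645, -1.96749, -1.98828, -1.9987].
Lovász: ϑ = −87(-2*cos(pi/87))/(2+-(-1)*2*cos(pi/87)) = 87*cos(pi/87)/(cos(pi/87) + 1).
Numerically 43.4858.
Sandwich: α(G)=43 ≤ ϑ(G)=87*cos(pi/87)/(cos(pi/87) + 1) ≤ χ(Ḡ)=44 (both strict).

87*cos(pi/87)/(cos(pi/87) + 1)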